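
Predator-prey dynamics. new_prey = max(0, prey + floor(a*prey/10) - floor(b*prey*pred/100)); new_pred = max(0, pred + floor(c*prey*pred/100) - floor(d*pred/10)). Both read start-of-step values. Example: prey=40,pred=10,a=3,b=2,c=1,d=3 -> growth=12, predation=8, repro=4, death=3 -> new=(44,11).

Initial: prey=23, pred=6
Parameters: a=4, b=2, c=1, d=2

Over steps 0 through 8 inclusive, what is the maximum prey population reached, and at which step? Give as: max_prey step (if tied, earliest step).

Step 1: prey: 23+9-2=30; pred: 6+1-1=6
Step 2: prey: 30+12-3=39; pred: 6+1-1=6
Step 3: prey: 39+15-4=50; pred: 6+2-1=7
Step 4: prey: 50+20-7=63; pred: 7+3-1=9
Step 5: prey: 63+25-11=77; pred: 9+5-1=13
Step 6: prey: 77+30-20=87; pred: 13+10-2=21
Step 7: prey: 87+34-36=85; pred: 21+18-4=35
Step 8: prey: 85+34-59=60; pred: 35+29-7=57
Max prey = 87 at step 6

Answer: 87 6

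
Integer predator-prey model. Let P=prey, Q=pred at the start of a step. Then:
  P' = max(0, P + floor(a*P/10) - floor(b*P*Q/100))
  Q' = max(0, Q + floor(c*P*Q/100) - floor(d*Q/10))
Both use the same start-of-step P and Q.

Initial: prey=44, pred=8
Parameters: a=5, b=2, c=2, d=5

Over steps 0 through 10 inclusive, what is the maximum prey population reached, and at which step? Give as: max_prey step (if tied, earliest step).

Step 1: prey: 44+22-7=59; pred: 8+7-4=11
Step 2: prey: 59+29-12=76; pred: 11+12-5=18
Step 3: prey: 76+38-27=87; pred: 18+27-9=36
Step 4: prey: 87+43-62=68; pred: 36+62-18=80
Step 5: prey: 68+34-108=0; pred: 80+108-40=148
Step 6: prey: 0+0-0=0; pred: 148+0-74=74
Step 7: prey: 0+0-0=0; pred: 74+0-37=37
Step 8: prey: 0+0-0=0; pred: 37+0-18=19
Step 9: prey: 0+0-0=0; pred: 19+0-9=10
Step 10: prey: 0+0-0=0; pred: 10+0-5=5
Max prey = 87 at step 3

Answer: 87 3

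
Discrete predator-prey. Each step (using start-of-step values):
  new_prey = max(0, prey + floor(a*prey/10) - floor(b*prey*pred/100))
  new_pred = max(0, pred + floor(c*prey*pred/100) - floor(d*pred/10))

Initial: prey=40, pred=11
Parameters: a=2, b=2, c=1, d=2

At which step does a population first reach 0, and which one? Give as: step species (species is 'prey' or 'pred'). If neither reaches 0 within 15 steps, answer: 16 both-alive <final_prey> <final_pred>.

Step 1: prey: 40+8-8=40; pred: 11+4-2=13
Step 2: prey: 40+8-10=38; pred: 13+5-2=16
Step 3: prey: 38+7-12=33; pred: 16+6-3=19
Step 4: prey: 33+6-12=27; pred: 19+6-3=22
Step 5: prey: 27+5-11=21; pred: 22+5-4=23
Step 6: prey: 21+4-9=16; pred: 23+4-4=23
Step 7: prey: 16+3-7=12; pred: 23+3-4=22
Step 8: prey: 12+2-5=9; pred: 22+2-4=20
Step 9: prey: 9+1-3=7; pred: 20+1-4=17
Step 10: prey: 7+1-2=6; pred: 17+1-3=15
Step 11: prey: 6+1-1=6; pred: 15+0-3=12
Step 12: prey: 6+1-1=6; pred: 12+0-2=10
Step 13: prey: 6+1-1=6; pred: 10+0-2=8
Step 14: prey: 6+1-0=7; pred: 8+0-1=7
Step 15: prey: 7+1-0=8; pred: 7+0-1=6
No extinction within 15 steps

Answer: 16 both-alive 8 6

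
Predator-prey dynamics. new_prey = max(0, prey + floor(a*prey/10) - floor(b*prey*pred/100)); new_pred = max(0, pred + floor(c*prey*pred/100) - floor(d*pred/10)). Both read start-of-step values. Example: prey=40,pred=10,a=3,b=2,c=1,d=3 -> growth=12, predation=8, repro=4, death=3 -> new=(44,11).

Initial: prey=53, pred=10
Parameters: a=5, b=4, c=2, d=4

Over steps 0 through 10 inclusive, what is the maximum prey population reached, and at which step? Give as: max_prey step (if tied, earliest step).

Step 1: prey: 53+26-21=58; pred: 10+10-4=16
Step 2: prey: 58+29-37=50; pred: 16+18-6=28
Step 3: prey: 50+25-56=19; pred: 28+28-11=45
Step 4: prey: 19+9-34=0; pred: 45+17-18=44
Step 5: prey: 0+0-0=0; pred: 44+0-17=27
Step 6: prey: 0+0-0=0; pred: 27+0-10=17
Step 7: prey: 0+0-0=0; pred: 17+0-6=11
Step 8: prey: 0+0-0=0; pred: 11+0-4=7
Step 9: prey: 0+0-0=0; pred: 7+0-2=5
Step 10: prey: 0+0-0=0; pred: 5+0-2=3
Max prey = 58 at step 1

Answer: 58 1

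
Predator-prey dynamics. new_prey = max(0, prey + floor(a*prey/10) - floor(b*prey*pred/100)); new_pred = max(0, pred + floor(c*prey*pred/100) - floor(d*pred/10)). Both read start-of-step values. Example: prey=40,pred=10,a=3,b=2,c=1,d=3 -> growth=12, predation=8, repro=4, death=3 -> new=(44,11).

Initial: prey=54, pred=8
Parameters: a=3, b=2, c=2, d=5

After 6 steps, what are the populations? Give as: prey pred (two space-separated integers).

Answer: 0 40

Derivation:
Step 1: prey: 54+16-8=62; pred: 8+8-4=12
Step 2: prey: 62+18-14=66; pred: 12+14-6=20
Step 3: prey: 66+19-26=59; pred: 20+26-10=36
Step 4: prey: 59+17-42=34; pred: 36+42-18=60
Step 5: prey: 34+10-40=4; pred: 60+40-30=70
Step 6: prey: 4+1-5=0; pred: 70+5-35=40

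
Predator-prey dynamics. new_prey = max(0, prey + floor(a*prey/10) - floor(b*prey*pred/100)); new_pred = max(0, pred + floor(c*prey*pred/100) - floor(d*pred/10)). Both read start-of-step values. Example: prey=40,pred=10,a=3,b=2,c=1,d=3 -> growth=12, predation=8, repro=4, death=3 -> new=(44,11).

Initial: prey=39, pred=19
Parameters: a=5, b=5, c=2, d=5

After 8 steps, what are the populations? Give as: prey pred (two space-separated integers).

Answer: 9 1

Derivation:
Step 1: prey: 39+19-37=21; pred: 19+14-9=24
Step 2: prey: 21+10-25=6; pred: 24+10-12=22
Step 3: prey: 6+3-6=3; pred: 22+2-11=13
Step 4: prey: 3+1-1=3; pred: 13+0-6=7
Step 5: prey: 3+1-1=3; pred: 7+0-3=4
Step 6: prey: 3+1-0=4; pred: 4+0-2=2
Step 7: prey: 4+2-0=6; pred: 2+0-1=1
Step 8: prey: 6+3-0=9; pred: 1+0-0=1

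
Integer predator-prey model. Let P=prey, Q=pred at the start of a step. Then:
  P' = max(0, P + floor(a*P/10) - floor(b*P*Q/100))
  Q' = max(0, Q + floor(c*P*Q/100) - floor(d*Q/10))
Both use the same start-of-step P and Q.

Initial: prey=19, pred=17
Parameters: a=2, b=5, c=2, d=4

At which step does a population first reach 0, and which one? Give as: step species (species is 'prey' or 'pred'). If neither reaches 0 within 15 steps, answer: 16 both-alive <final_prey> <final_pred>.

Step 1: prey: 19+3-16=6; pred: 17+6-6=17
Step 2: prey: 6+1-5=2; pred: 17+2-6=13
Step 3: prey: 2+0-1=1; pred: 13+0-5=8
Step 4: prey: 1+0-0=1; pred: 8+0-3=5
Step 5: prey: 1+0-0=1; pred: 5+0-2=3
Step 6: prey: 1+0-0=1; pred: 3+0-1=2
Step 7: prey: 1+0-0=1; pred: 2+0-0=2
Steps 8-15: state stable at prey=1, pred=2 (no change)
No extinction within 15 steps

Answer: 16 both-alive 1 2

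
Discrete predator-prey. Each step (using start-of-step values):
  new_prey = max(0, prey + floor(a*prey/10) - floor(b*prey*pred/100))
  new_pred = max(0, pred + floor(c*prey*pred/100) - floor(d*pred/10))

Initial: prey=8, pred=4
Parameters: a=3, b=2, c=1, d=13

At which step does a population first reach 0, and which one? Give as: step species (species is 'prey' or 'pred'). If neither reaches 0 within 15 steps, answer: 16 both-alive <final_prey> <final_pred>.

Step 1: prey: 8+2-0=10; pred: 4+0-5=0
First extinction: pred at step 1

Answer: 1 pred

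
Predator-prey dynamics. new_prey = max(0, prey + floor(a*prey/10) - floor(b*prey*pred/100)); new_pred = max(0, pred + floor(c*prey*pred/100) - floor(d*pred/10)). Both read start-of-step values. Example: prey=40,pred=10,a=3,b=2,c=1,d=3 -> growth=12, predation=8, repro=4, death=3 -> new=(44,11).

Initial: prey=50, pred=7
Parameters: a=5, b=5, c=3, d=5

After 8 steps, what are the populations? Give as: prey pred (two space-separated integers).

Step 1: prey: 50+25-17=58; pred: 7+10-3=14
Step 2: prey: 58+29-40=47; pred: 14+24-7=31
Step 3: prey: 47+23-72=0; pred: 31+43-15=59
Step 4: prey: 0+0-0=0; pred: 59+0-29=30
Step 5: prey: 0+0-0=0; pred: 30+0-15=15
Step 6: prey: 0+0-0=0; pred: 15+0-7=8
Step 7: prey: 0+0-0=0; pred: 8+0-4=4
Step 8: prey: 0+0-0=0; pred: 4+0-2=2

Answer: 0 2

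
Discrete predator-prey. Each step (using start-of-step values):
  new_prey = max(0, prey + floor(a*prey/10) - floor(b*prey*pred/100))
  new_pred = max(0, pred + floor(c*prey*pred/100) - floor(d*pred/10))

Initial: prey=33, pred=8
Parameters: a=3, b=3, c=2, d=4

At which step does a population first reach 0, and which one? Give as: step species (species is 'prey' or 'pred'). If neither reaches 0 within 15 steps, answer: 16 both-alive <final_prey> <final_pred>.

Answer: 16 both-alive 14 2

Derivation:
Step 1: prey: 33+9-7=35; pred: 8+5-3=10
Step 2: prey: 35+10-10=35; pred: 10+7-4=13
Step 3: prey: 35+10-13=32; pred: 13+9-5=17
Step 4: prey: 32+9-16=25; pred: 17+10-6=21
Step 5: prey: 25+7-15=17; pred: 21+10-8=23
Step 6: prey: 17+5-11=11; pred: 23+7-9=21
Step 7: prey: 11+3-6=8; pred: 21+4-8=17
Step 8: prey: 8+2-4=6; pred: 17+2-6=13
Step 9: prey: 6+1-2=5; pred: 13+1-5=9
Step 10: prey: 5+1-1=5; pred: 9+0-3=6
Step 11: prey: 5+1-0=6; pred: 6+0-2=4
Step 12: prey: 6+1-0=7; pred: 4+0-1=3
Step 13: prey: 7+2-0=9; pred: 3+0-1=2
Step 14: prey: 9+2-0=11; pred: 2+0-0=2
Step 15: prey: 11+3-0=14; pred: 2+0-0=2
No extinction within 15 steps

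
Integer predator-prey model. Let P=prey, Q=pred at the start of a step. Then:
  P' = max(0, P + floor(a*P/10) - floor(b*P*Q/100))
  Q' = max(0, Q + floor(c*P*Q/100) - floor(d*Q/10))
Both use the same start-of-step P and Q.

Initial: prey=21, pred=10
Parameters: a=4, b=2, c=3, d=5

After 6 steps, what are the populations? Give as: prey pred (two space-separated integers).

Step 1: prey: 21+8-4=25; pred: 10+6-5=11
Step 2: prey: 25+10-5=30; pred: 11+8-5=14
Step 3: prey: 30+12-8=34; pred: 14+12-7=19
Step 4: prey: 34+13-12=35; pred: 19+19-9=29
Step 5: prey: 35+14-20=29; pred: 29+30-14=45
Step 6: prey: 29+11-26=14; pred: 45+39-22=62

Answer: 14 62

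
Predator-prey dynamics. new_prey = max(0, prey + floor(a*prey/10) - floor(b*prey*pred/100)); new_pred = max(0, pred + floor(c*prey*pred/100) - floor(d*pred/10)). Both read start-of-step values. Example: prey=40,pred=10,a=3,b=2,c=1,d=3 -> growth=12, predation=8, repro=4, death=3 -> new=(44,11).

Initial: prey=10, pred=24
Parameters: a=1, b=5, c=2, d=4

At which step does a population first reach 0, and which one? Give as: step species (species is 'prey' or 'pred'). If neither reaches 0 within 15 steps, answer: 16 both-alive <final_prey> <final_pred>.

Answer: 1 prey

Derivation:
Step 1: prey: 10+1-12=0; pred: 24+4-9=19
First extinction: prey at step 1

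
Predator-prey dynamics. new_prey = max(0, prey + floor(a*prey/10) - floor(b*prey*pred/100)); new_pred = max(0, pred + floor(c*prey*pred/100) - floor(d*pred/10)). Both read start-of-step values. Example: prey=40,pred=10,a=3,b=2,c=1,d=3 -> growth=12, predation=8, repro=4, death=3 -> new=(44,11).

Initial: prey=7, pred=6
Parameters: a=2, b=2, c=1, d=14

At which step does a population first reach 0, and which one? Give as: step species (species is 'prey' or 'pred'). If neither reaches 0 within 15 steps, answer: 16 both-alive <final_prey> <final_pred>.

Step 1: prey: 7+1-0=8; pred: 6+0-8=0
First extinction: pred at step 1

Answer: 1 pred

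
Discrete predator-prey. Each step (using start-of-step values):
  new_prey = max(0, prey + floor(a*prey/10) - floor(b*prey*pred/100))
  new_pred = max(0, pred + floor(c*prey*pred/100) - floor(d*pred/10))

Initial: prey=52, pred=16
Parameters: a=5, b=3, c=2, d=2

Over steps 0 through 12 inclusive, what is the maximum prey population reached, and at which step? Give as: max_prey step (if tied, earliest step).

Step 1: prey: 52+26-24=54; pred: 16+16-3=29
Step 2: prey: 54+27-46=35; pred: 29+31-5=55
Step 3: prey: 35+17-57=0; pred: 55+38-11=82
Step 4: prey: 0+0-0=0; pred: 82+0-16=66
Step 5: prey: 0+0-0=0; pred: 66+0-13=53
Step 6: prey: 0+0-0=0; pred: 53+0-10=43
Step 7: prey: 0+0-0=0; pred: 43+0-8=35
Step 8: prey: 0+0-0=0; pred: 35+0-7=28
Step 9: prey: 0+0-0=0; pred: 28+0-5=23
Step 10: prey: 0+0-0=0; pred: 23+0-4=19
Step 11: prey: 0+0-0=0; pred: 19+0-3=16
Step 12: prey: 0+0-0=0; pred: 16+0-3=13
Max prey = 54 at step 1

Answer: 54 1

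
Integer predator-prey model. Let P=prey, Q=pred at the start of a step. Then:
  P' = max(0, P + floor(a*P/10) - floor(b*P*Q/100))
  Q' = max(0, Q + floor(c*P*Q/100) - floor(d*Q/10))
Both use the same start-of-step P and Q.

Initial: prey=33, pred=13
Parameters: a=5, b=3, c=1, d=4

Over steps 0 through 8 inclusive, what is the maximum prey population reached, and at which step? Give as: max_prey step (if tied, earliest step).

Step 1: prey: 33+16-12=37; pred: 13+4-5=12
Step 2: prey: 37+18-13=42; pred: 12+4-4=12
Step 3: prey: 42+21-15=48; pred: 12+5-4=13
Step 4: prey: 48+24-18=54; pred: 13+6-5=14
Step 5: prey: 54+27-22=59; pred: 14+7-5=16
Step 6: prey: 59+29-28=60; pred: 16+9-6=19
Step 7: prey: 60+30-34=56; pred: 19+11-7=23
Step 8: prey: 56+28-38=46; pred: 23+12-9=26
Max prey = 60 at step 6

Answer: 60 6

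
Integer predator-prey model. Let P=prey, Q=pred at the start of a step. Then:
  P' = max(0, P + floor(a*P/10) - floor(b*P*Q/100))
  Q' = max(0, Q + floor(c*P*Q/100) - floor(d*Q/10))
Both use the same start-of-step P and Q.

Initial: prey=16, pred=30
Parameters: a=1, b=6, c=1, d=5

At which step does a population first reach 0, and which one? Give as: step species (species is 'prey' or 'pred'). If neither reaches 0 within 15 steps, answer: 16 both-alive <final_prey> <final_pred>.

Answer: 1 prey

Derivation:
Step 1: prey: 16+1-28=0; pred: 30+4-15=19
First extinction: prey at step 1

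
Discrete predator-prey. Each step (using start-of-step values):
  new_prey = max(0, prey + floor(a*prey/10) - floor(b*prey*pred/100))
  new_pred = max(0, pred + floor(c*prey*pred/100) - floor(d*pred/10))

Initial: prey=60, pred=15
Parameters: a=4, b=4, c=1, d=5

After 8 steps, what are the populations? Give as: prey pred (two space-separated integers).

Step 1: prey: 60+24-36=48; pred: 15+9-7=17
Step 2: prey: 48+19-32=35; pred: 17+8-8=17
Step 3: prey: 35+14-23=26; pred: 17+5-8=14
Step 4: prey: 26+10-14=22; pred: 14+3-7=10
Step 5: prey: 22+8-8=22; pred: 10+2-5=7
Step 6: prey: 22+8-6=24; pred: 7+1-3=5
Step 7: prey: 24+9-4=29; pred: 5+1-2=4
Step 8: prey: 29+11-4=36; pred: 4+1-2=3

Answer: 36 3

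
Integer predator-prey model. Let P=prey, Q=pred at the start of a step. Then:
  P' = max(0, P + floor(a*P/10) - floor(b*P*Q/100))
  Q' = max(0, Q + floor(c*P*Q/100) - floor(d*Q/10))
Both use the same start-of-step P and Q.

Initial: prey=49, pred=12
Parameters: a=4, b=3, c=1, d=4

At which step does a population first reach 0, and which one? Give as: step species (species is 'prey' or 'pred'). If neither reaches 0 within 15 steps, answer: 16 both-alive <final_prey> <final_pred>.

Answer: 16 both-alive 53 4

Derivation:
Step 1: prey: 49+19-17=51; pred: 12+5-4=13
Step 2: prey: 51+20-19=52; pred: 13+6-5=14
Step 3: prey: 52+20-21=51; pred: 14+7-5=16
Step 4: prey: 51+20-24=47; pred: 16+8-6=18
Step 5: prey: 47+18-25=40; pred: 18+8-7=19
Step 6: prey: 40+16-22=34; pred: 19+7-7=19
Step 7: prey: 34+13-19=28; pred: 19+6-7=18
Step 8: prey: 28+11-15=24; pred: 18+5-7=16
Step 9: prey: 24+9-11=22; pred: 16+3-6=13
Step 10: prey: 22+8-8=22; pred: 13+2-5=10
Step 11: prey: 22+8-6=24; pred: 10+2-4=8
Step 12: prey: 24+9-5=28; pred: 8+1-3=6
Step 13: prey: 28+11-5=34; pred: 6+1-2=5
Step 14: prey: 34+13-5=42; pred: 5+1-2=4
Step 15: prey: 42+16-5=53; pred: 4+1-1=4
No extinction within 15 steps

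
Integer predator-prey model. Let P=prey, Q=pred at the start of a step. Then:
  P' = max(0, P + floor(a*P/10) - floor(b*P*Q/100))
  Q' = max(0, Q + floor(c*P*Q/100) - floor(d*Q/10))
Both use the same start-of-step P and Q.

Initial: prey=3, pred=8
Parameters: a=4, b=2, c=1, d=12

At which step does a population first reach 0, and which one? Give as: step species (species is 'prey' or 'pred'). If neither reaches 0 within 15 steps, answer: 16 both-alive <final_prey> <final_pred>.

Answer: 1 pred

Derivation:
Step 1: prey: 3+1-0=4; pred: 8+0-9=0
First extinction: pred at step 1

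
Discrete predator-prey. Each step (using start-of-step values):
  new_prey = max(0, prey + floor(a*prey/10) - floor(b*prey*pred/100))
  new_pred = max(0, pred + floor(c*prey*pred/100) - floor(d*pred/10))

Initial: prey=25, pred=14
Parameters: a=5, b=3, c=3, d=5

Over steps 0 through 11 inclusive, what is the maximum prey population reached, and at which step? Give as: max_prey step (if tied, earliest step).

Answer: 27 1

Derivation:
Step 1: prey: 25+12-10=27; pred: 14+10-7=17
Step 2: prey: 27+13-13=27; pred: 17+13-8=22
Step 3: prey: 27+13-17=23; pred: 22+17-11=28
Step 4: prey: 23+11-19=15; pred: 28+19-14=33
Step 5: prey: 15+7-14=8; pred: 33+14-16=31
Step 6: prey: 8+4-7=5; pred: 31+7-15=23
Step 7: prey: 5+2-3=4; pred: 23+3-11=15
Step 8: prey: 4+2-1=5; pred: 15+1-7=9
Step 9: prey: 5+2-1=6; pred: 9+1-4=6
Step 10: prey: 6+3-1=8; pred: 6+1-3=4
Step 11: prey: 8+4-0=12; pred: 4+0-2=2
Max prey = 27 at step 1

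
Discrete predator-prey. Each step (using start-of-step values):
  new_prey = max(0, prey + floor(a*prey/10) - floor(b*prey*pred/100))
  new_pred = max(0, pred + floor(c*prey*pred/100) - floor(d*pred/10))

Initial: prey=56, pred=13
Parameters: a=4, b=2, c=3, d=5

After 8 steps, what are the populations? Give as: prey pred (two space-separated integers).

Step 1: prey: 56+22-14=64; pred: 13+21-6=28
Step 2: prey: 64+25-35=54; pred: 28+53-14=67
Step 3: prey: 54+21-72=3; pred: 67+108-33=142
Step 4: prey: 3+1-8=0; pred: 142+12-71=83
Step 5: prey: 0+0-0=0; pred: 83+0-41=42
Step 6: prey: 0+0-0=0; pred: 42+0-21=21
Step 7: prey: 0+0-0=0; pred: 21+0-10=11
Step 8: prey: 0+0-0=0; pred: 11+0-5=6

Answer: 0 6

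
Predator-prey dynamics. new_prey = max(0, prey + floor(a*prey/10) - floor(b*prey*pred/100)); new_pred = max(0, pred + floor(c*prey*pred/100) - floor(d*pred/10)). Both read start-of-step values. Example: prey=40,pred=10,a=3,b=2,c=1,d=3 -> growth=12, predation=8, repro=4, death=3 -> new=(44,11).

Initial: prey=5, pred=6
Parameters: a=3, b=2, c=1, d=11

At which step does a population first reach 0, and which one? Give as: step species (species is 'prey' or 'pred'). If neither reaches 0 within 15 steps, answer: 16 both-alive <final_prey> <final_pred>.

Answer: 1 pred

Derivation:
Step 1: prey: 5+1-0=6; pred: 6+0-6=0
First extinction: pred at step 1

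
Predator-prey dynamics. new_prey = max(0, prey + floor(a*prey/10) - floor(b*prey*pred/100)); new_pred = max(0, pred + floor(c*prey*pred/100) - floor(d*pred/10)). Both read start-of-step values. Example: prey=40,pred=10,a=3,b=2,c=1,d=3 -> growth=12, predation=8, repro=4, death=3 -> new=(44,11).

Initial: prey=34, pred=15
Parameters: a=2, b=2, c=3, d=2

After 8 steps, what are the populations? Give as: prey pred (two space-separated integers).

Step 1: prey: 34+6-10=30; pred: 15+15-3=27
Step 2: prey: 30+6-16=20; pred: 27+24-5=46
Step 3: prey: 20+4-18=6; pred: 46+27-9=64
Step 4: prey: 6+1-7=0; pred: 64+11-12=63
Step 5: prey: 0+0-0=0; pred: 63+0-12=51
Step 6: prey: 0+0-0=0; pred: 51+0-10=41
Step 7: prey: 0+0-0=0; pred: 41+0-8=33
Step 8: prey: 0+0-0=0; pred: 33+0-6=27

Answer: 0 27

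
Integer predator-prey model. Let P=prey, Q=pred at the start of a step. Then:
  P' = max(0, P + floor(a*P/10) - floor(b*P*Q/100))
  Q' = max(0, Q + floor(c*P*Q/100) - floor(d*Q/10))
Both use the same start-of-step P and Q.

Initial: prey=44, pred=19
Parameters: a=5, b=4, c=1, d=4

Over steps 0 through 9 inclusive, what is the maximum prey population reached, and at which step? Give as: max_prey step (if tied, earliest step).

Step 1: prey: 44+22-33=33; pred: 19+8-7=20
Step 2: prey: 33+16-26=23; pred: 20+6-8=18
Step 3: prey: 23+11-16=18; pred: 18+4-7=15
Step 4: prey: 18+9-10=17; pred: 15+2-6=11
Step 5: prey: 17+8-7=18; pred: 11+1-4=8
Step 6: prey: 18+9-5=22; pred: 8+1-3=6
Step 7: prey: 22+11-5=28; pred: 6+1-2=5
Step 8: prey: 28+14-5=37; pred: 5+1-2=4
Step 9: prey: 37+18-5=50; pred: 4+1-1=4
Max prey = 50 at step 9

Answer: 50 9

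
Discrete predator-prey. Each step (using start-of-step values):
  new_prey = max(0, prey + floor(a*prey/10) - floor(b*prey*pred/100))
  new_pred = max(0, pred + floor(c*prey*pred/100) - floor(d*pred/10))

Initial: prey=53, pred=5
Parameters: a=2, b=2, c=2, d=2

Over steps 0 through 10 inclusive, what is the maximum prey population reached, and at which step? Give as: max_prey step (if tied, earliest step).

Step 1: prey: 53+10-5=58; pred: 5+5-1=9
Step 2: prey: 58+11-10=59; pred: 9+10-1=18
Step 3: prey: 59+11-21=49; pred: 18+21-3=36
Step 4: prey: 49+9-35=23; pred: 36+35-7=64
Step 5: prey: 23+4-29=0; pred: 64+29-12=81
Step 6: prey: 0+0-0=0; pred: 81+0-16=65
Step 7: prey: 0+0-0=0; pred: 65+0-13=52
Step 8: prey: 0+0-0=0; pred: 52+0-10=42
Step 9: prey: 0+0-0=0; pred: 42+0-8=34
Step 10: prey: 0+0-0=0; pred: 34+0-6=28
Max prey = 59 at step 2

Answer: 59 2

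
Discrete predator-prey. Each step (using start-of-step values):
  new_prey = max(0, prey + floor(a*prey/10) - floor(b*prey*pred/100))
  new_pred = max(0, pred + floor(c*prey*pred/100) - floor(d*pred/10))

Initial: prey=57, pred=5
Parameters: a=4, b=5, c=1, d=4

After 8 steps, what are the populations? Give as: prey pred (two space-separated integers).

Answer: 5 17

Derivation:
Step 1: prey: 57+22-14=65; pred: 5+2-2=5
Step 2: prey: 65+26-16=75; pred: 5+3-2=6
Step 3: prey: 75+30-22=83; pred: 6+4-2=8
Step 4: prey: 83+33-33=83; pred: 8+6-3=11
Step 5: prey: 83+33-45=71; pred: 11+9-4=16
Step 6: prey: 71+28-56=43; pred: 16+11-6=21
Step 7: prey: 43+17-45=15; pred: 21+9-8=22
Step 8: prey: 15+6-16=5; pred: 22+3-8=17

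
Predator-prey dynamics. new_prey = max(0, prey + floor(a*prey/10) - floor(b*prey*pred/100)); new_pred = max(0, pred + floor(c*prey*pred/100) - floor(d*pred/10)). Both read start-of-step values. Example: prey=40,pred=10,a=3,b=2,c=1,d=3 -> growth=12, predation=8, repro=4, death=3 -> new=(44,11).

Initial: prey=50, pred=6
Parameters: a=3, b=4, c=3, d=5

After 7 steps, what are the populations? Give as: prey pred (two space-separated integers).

Step 1: prey: 50+15-12=53; pred: 6+9-3=12
Step 2: prey: 53+15-25=43; pred: 12+19-6=25
Step 3: prey: 43+12-43=12; pred: 25+32-12=45
Step 4: prey: 12+3-21=0; pred: 45+16-22=39
Step 5: prey: 0+0-0=0; pred: 39+0-19=20
Step 6: prey: 0+0-0=0; pred: 20+0-10=10
Step 7: prey: 0+0-0=0; pred: 10+0-5=5

Answer: 0 5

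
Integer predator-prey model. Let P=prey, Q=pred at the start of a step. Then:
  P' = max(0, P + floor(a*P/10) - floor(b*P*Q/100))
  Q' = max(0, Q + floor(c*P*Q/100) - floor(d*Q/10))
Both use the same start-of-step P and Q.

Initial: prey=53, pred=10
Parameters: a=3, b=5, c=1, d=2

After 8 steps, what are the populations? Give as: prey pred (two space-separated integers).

Step 1: prey: 53+15-26=42; pred: 10+5-2=13
Step 2: prey: 42+12-27=27; pred: 13+5-2=16
Step 3: prey: 27+8-21=14; pred: 16+4-3=17
Step 4: prey: 14+4-11=7; pred: 17+2-3=16
Step 5: prey: 7+2-5=4; pred: 16+1-3=14
Step 6: prey: 4+1-2=3; pred: 14+0-2=12
Step 7: prey: 3+0-1=2; pred: 12+0-2=10
Step 8: prey: 2+0-1=1; pred: 10+0-2=8

Answer: 1 8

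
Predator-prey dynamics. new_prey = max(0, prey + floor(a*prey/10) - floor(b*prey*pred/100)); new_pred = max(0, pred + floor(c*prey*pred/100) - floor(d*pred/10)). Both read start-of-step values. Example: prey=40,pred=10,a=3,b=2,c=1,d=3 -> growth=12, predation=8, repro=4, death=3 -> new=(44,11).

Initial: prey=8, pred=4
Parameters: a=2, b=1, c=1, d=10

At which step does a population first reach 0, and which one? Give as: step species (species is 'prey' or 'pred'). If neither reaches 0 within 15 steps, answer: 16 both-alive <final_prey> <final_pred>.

Step 1: prey: 8+1-0=9; pred: 4+0-4=0
First extinction: pred at step 1

Answer: 1 pred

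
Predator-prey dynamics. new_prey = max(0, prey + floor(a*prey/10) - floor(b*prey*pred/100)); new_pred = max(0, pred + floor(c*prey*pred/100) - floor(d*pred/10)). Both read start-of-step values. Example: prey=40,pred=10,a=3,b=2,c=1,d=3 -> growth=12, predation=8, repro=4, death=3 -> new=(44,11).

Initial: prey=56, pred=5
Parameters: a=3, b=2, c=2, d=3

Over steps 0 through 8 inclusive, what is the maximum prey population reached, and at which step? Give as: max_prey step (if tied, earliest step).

Answer: 75 2

Derivation:
Step 1: prey: 56+16-5=67; pred: 5+5-1=9
Step 2: prey: 67+20-12=75; pred: 9+12-2=19
Step 3: prey: 75+22-28=69; pred: 19+28-5=42
Step 4: prey: 69+20-57=32; pred: 42+57-12=87
Step 5: prey: 32+9-55=0; pred: 87+55-26=116
Step 6: prey: 0+0-0=0; pred: 116+0-34=82
Step 7: prey: 0+0-0=0; pred: 82+0-24=58
Step 8: prey: 0+0-0=0; pred: 58+0-17=41
Max prey = 75 at step 2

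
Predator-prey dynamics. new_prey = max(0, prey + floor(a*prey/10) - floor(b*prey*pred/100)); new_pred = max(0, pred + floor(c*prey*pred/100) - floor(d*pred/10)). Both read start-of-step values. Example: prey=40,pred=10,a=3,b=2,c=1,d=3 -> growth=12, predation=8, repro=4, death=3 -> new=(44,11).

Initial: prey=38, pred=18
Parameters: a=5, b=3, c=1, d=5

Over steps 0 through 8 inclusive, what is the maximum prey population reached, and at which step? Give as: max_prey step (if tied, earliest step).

Answer: 83 8

Derivation:
Step 1: prey: 38+19-20=37; pred: 18+6-9=15
Step 2: prey: 37+18-16=39; pred: 15+5-7=13
Step 3: prey: 39+19-15=43; pred: 13+5-6=12
Step 4: prey: 43+21-15=49; pred: 12+5-6=11
Step 5: prey: 49+24-16=57; pred: 11+5-5=11
Step 6: prey: 57+28-18=67; pred: 11+6-5=12
Step 7: prey: 67+33-24=76; pred: 12+8-6=14
Step 8: prey: 76+38-31=83; pred: 14+10-7=17
Max prey = 83 at step 8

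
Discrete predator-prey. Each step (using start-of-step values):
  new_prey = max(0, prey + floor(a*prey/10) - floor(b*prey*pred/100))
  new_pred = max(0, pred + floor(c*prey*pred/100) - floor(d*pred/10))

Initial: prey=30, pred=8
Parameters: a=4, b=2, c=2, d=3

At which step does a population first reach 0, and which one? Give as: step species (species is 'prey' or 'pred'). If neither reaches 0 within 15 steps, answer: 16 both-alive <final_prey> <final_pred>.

Answer: 7 prey

Derivation:
Step 1: prey: 30+12-4=38; pred: 8+4-2=10
Step 2: prey: 38+15-7=46; pred: 10+7-3=14
Step 3: prey: 46+18-12=52; pred: 14+12-4=22
Step 4: prey: 52+20-22=50; pred: 22+22-6=38
Step 5: prey: 50+20-38=32; pred: 38+38-11=65
Step 6: prey: 32+12-41=3; pred: 65+41-19=87
Step 7: prey: 3+1-5=0; pred: 87+5-26=66
First extinction: prey at step 7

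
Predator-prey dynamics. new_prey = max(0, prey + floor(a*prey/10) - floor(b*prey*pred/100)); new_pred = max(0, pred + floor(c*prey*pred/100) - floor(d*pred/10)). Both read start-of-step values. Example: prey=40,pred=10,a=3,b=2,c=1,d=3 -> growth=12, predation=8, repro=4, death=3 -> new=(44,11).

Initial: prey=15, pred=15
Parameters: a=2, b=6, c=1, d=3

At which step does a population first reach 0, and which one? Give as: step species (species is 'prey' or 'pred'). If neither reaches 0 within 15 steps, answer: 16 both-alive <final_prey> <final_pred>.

Answer: 16 both-alive 2 3

Derivation:
Step 1: prey: 15+3-13=5; pred: 15+2-4=13
Step 2: prey: 5+1-3=3; pred: 13+0-3=10
Step 3: prey: 3+0-1=2; pred: 10+0-3=7
Step 4: prey: 2+0-0=2; pred: 7+0-2=5
Step 5: prey: 2+0-0=2; pred: 5+0-1=4
Step 6: prey: 2+0-0=2; pred: 4+0-1=3
Step 7: prey: 2+0-0=2; pred: 3+0-0=3
Steps 8-15: state stable at prey=2, pred=3 (no change)
No extinction within 15 steps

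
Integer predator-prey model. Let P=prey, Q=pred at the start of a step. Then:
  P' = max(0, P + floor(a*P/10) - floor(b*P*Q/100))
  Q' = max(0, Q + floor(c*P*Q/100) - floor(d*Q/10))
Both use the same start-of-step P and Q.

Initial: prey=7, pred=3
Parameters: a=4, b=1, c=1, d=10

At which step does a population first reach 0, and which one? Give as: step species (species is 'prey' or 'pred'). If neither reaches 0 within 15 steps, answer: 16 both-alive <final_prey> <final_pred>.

Step 1: prey: 7+2-0=9; pred: 3+0-3=0
First extinction: pred at step 1

Answer: 1 pred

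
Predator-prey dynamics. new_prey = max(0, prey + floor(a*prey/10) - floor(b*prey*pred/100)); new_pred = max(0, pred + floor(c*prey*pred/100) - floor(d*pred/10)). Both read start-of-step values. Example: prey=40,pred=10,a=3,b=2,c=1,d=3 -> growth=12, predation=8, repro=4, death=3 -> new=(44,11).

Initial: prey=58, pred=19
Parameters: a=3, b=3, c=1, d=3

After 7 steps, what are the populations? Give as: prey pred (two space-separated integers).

Answer: 4 9

Derivation:
Step 1: prey: 58+17-33=42; pred: 19+11-5=25
Step 2: prey: 42+12-31=23; pred: 25+10-7=28
Step 3: prey: 23+6-19=10; pred: 28+6-8=26
Step 4: prey: 10+3-7=6; pred: 26+2-7=21
Step 5: prey: 6+1-3=4; pred: 21+1-6=16
Step 6: prey: 4+1-1=4; pred: 16+0-4=12
Step 7: prey: 4+1-1=4; pred: 12+0-3=9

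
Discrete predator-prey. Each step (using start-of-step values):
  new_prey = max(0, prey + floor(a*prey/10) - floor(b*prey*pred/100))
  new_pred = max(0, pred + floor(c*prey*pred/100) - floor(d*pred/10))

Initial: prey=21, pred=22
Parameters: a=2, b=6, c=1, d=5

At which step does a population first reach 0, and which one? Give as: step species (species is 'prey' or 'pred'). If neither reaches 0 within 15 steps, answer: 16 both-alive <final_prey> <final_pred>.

Step 1: prey: 21+4-27=0; pred: 22+4-11=15
First extinction: prey at step 1

Answer: 1 prey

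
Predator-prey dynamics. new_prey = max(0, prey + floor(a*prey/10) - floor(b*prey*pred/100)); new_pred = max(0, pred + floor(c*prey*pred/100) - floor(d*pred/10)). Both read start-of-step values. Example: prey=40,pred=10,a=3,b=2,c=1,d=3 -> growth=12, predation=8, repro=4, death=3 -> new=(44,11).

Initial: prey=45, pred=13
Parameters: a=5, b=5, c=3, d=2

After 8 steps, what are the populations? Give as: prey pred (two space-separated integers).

Step 1: prey: 45+22-29=38; pred: 13+17-2=28
Step 2: prey: 38+19-53=4; pred: 28+31-5=54
Step 3: prey: 4+2-10=0; pred: 54+6-10=50
Step 4: prey: 0+0-0=0; pred: 50+0-10=40
Step 5: prey: 0+0-0=0; pred: 40+0-8=32
Step 6: prey: 0+0-0=0; pred: 32+0-6=26
Step 7: prey: 0+0-0=0; pred: 26+0-5=21
Step 8: prey: 0+0-0=0; pred: 21+0-4=17

Answer: 0 17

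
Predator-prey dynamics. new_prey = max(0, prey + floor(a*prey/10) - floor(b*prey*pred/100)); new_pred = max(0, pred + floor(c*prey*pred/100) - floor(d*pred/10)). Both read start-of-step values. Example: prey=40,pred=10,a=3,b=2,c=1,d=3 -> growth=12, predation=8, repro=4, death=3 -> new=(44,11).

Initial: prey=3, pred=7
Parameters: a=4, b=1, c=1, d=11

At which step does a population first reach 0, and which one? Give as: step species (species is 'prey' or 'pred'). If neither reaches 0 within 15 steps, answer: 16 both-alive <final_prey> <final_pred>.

Step 1: prey: 3+1-0=4; pred: 7+0-7=0
First extinction: pred at step 1

Answer: 1 pred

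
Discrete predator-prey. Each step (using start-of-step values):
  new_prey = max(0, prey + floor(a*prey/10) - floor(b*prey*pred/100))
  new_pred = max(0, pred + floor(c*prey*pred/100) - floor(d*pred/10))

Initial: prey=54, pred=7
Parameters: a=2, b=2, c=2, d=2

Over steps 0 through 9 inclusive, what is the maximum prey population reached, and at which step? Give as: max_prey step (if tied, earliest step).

Step 1: prey: 54+10-7=57; pred: 7+7-1=13
Step 2: prey: 57+11-14=54; pred: 13+14-2=25
Step 3: prey: 54+10-27=37; pred: 25+27-5=47
Step 4: prey: 37+7-34=10; pred: 47+34-9=72
Step 5: prey: 10+2-14=0; pred: 72+14-14=72
Step 6: prey: 0+0-0=0; pred: 72+0-14=58
Step 7: prey: 0+0-0=0; pred: 58+0-11=47
Step 8: prey: 0+0-0=0; pred: 47+0-9=38
Step 9: prey: 0+0-0=0; pred: 38+0-7=31
Max prey = 57 at step 1

Answer: 57 1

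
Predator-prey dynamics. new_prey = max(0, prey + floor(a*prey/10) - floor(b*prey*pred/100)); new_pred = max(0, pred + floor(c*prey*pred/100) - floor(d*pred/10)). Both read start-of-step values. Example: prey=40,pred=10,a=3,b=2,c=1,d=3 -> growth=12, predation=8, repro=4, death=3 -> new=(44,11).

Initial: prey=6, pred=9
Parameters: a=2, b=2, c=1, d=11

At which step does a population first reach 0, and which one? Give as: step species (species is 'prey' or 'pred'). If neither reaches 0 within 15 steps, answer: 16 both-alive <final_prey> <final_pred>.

Answer: 1 pred

Derivation:
Step 1: prey: 6+1-1=6; pred: 9+0-9=0
First extinction: pred at step 1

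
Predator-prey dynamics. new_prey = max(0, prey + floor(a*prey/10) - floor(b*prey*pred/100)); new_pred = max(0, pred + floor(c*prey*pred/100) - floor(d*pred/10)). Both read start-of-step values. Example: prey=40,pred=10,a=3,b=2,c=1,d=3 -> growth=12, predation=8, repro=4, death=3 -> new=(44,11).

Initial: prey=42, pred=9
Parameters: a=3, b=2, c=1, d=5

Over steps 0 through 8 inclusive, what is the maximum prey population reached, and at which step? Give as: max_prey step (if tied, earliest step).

Step 1: prey: 42+12-7=47; pred: 9+3-4=8
Step 2: prey: 47+14-7=54; pred: 8+3-4=7
Step 3: prey: 54+16-7=63; pred: 7+3-3=7
Step 4: prey: 63+18-8=73; pred: 7+4-3=8
Step 5: prey: 73+21-11=83; pred: 8+5-4=9
Step 6: prey: 83+24-14=93; pred: 9+7-4=12
Step 7: prey: 93+27-22=98; pred: 12+11-6=17
Step 8: prey: 98+29-33=94; pred: 17+16-8=25
Max prey = 98 at step 7

Answer: 98 7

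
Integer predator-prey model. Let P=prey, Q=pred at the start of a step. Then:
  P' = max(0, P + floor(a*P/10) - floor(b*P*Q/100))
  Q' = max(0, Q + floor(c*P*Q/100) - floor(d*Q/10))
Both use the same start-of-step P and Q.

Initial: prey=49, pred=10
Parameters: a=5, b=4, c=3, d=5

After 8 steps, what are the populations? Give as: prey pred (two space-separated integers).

Step 1: prey: 49+24-19=54; pred: 10+14-5=19
Step 2: prey: 54+27-41=40; pred: 19+30-9=40
Step 3: prey: 40+20-64=0; pred: 40+48-20=68
Step 4: prey: 0+0-0=0; pred: 68+0-34=34
Step 5: prey: 0+0-0=0; pred: 34+0-17=17
Step 6: prey: 0+0-0=0; pred: 17+0-8=9
Step 7: prey: 0+0-0=0; pred: 9+0-4=5
Step 8: prey: 0+0-0=0; pred: 5+0-2=3

Answer: 0 3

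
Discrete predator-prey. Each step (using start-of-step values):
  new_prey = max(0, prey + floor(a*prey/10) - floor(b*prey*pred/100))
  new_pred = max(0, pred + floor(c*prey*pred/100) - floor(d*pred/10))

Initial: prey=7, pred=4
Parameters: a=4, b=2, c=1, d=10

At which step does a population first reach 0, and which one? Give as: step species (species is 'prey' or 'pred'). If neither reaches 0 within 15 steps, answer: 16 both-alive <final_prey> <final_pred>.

Step 1: prey: 7+2-0=9; pred: 4+0-4=0
First extinction: pred at step 1

Answer: 1 pred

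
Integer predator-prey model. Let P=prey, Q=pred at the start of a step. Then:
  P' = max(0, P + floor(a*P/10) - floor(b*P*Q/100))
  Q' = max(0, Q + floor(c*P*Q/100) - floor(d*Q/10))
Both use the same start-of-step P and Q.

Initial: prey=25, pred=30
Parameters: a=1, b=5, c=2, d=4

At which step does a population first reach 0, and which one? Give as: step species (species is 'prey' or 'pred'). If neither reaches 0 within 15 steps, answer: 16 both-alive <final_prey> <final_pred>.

Step 1: prey: 25+2-37=0; pred: 30+15-12=33
First extinction: prey at step 1

Answer: 1 prey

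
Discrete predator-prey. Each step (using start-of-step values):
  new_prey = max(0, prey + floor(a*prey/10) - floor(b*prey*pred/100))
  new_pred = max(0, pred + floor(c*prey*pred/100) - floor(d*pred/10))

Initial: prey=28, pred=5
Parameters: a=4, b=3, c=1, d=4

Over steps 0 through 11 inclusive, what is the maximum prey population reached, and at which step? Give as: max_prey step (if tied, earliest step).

Answer: 130 7

Derivation:
Step 1: prey: 28+11-4=35; pred: 5+1-2=4
Step 2: prey: 35+14-4=45; pred: 4+1-1=4
Step 3: prey: 45+18-5=58; pred: 4+1-1=4
Step 4: prey: 58+23-6=75; pred: 4+2-1=5
Step 5: prey: 75+30-11=94; pred: 5+3-2=6
Step 6: prey: 94+37-16=115; pred: 6+5-2=9
Step 7: prey: 115+46-31=130; pred: 9+10-3=16
Step 8: prey: 130+52-62=120; pred: 16+20-6=30
Step 9: prey: 120+48-108=60; pred: 30+36-12=54
Step 10: prey: 60+24-97=0; pred: 54+32-21=65
Step 11: prey: 0+0-0=0; pred: 65+0-26=39
Max prey = 130 at step 7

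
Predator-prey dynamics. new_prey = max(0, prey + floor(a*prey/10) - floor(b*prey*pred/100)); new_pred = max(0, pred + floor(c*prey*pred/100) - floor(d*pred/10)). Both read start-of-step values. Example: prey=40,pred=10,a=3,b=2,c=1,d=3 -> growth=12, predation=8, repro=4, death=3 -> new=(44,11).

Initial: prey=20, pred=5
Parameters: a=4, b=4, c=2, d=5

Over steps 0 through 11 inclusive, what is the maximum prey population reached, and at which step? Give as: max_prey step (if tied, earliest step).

Answer: 52 6

Derivation:
Step 1: prey: 20+8-4=24; pred: 5+2-2=5
Step 2: prey: 24+9-4=29; pred: 5+2-2=5
Step 3: prey: 29+11-5=35; pred: 5+2-2=5
Step 4: prey: 35+14-7=42; pred: 5+3-2=6
Step 5: prey: 42+16-10=48; pred: 6+5-3=8
Step 6: prey: 48+19-15=52; pred: 8+7-4=11
Step 7: prey: 52+20-22=50; pred: 11+11-5=17
Step 8: prey: 50+20-34=36; pred: 17+17-8=26
Step 9: prey: 36+14-37=13; pred: 26+18-13=31
Step 10: prey: 13+5-16=2; pred: 31+8-15=24
Step 11: prey: 2+0-1=1; pred: 24+0-12=12
Max prey = 52 at step 6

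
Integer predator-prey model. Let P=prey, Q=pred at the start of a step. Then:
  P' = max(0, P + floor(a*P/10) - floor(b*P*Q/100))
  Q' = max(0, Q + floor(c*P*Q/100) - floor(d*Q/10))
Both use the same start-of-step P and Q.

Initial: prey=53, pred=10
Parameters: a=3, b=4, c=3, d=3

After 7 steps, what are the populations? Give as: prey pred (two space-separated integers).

Answer: 0 16

Derivation:
Step 1: prey: 53+15-21=47; pred: 10+15-3=22
Step 2: prey: 47+14-41=20; pred: 22+31-6=47
Step 3: prey: 20+6-37=0; pred: 47+28-14=61
Step 4: prey: 0+0-0=0; pred: 61+0-18=43
Step 5: prey: 0+0-0=0; pred: 43+0-12=31
Step 6: prey: 0+0-0=0; pred: 31+0-9=22
Step 7: prey: 0+0-0=0; pred: 22+0-6=16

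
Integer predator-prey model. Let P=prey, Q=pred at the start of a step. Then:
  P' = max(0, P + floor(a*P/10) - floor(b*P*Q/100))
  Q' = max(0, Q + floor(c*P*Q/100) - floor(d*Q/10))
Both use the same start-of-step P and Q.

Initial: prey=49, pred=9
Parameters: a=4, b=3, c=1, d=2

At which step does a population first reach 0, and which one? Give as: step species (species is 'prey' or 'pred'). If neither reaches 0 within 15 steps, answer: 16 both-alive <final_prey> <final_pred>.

Answer: 16 both-alive 1 7

Derivation:
Step 1: prey: 49+19-13=55; pred: 9+4-1=12
Step 2: prey: 55+22-19=58; pred: 12+6-2=16
Step 3: prey: 58+23-27=54; pred: 16+9-3=22
Step 4: prey: 54+21-35=40; pred: 22+11-4=29
Step 5: prey: 40+16-34=22; pred: 29+11-5=35
Step 6: prey: 22+8-23=7; pred: 35+7-7=35
Step 7: prey: 7+2-7=2; pred: 35+2-7=30
Step 8: prey: 2+0-1=1; pred: 30+0-6=24
Step 9: prey: 1+0-0=1; pred: 24+0-4=20
Step 10: prey: 1+0-0=1; pred: 20+0-4=16
Step 11: prey: 1+0-0=1; pred: 16+0-3=13
Step 12: prey: 1+0-0=1; pred: 13+0-2=11
Step 13: prey: 1+0-0=1; pred: 11+0-2=9
Step 14: prey: 1+0-0=1; pred: 9+0-1=8
Step 15: prey: 1+0-0=1; pred: 8+0-1=7
No extinction within 15 steps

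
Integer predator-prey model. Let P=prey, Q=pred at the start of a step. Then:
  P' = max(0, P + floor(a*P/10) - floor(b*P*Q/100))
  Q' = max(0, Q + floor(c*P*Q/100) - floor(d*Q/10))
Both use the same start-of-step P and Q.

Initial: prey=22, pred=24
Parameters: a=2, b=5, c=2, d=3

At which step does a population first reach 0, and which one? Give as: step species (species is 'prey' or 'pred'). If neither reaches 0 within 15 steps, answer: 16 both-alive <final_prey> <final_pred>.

Answer: 1 prey

Derivation:
Step 1: prey: 22+4-26=0; pred: 24+10-7=27
First extinction: prey at step 1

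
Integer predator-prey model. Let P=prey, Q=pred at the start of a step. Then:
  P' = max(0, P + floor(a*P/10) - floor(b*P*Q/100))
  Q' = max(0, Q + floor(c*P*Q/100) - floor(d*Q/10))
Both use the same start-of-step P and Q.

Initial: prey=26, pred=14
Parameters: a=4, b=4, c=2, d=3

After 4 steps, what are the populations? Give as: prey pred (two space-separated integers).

Step 1: prey: 26+10-14=22; pred: 14+7-4=17
Step 2: prey: 22+8-14=16; pred: 17+7-5=19
Step 3: prey: 16+6-12=10; pred: 19+6-5=20
Step 4: prey: 10+4-8=6; pred: 20+4-6=18

Answer: 6 18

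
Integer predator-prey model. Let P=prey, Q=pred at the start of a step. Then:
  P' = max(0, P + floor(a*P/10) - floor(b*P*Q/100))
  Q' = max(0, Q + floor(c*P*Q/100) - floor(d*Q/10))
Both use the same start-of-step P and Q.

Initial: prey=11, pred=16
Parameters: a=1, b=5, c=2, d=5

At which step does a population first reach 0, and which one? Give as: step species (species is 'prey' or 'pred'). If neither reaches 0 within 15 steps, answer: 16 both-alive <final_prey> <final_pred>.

Answer: 16 both-alive 2 1

Derivation:
Step 1: prey: 11+1-8=4; pred: 16+3-8=11
Step 2: prey: 4+0-2=2; pred: 11+0-5=6
Step 3: prey: 2+0-0=2; pred: 6+0-3=3
Step 4: prey: 2+0-0=2; pred: 3+0-1=2
Step 5: prey: 2+0-0=2; pred: 2+0-1=1
Step 6: prey: 2+0-0=2; pred: 1+0-0=1
Steps 7-15: state stable at prey=2, pred=1 (no change)
No extinction within 15 steps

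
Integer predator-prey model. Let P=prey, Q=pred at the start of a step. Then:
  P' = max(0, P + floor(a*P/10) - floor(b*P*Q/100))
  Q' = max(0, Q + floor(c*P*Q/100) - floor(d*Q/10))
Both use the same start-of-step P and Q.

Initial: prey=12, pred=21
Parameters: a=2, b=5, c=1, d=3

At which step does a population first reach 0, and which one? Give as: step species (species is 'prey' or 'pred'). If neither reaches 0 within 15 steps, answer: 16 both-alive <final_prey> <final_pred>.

Step 1: prey: 12+2-12=2; pred: 21+2-6=17
Step 2: prey: 2+0-1=1; pred: 17+0-5=12
Step 3: prey: 1+0-0=1; pred: 12+0-3=9
Step 4: prey: 1+0-0=1; pred: 9+0-2=7
Step 5: prey: 1+0-0=1; pred: 7+0-2=5
Step 6: prey: 1+0-0=1; pred: 5+0-1=4
Step 7: prey: 1+0-0=1; pred: 4+0-1=3
Step 8: prey: 1+0-0=1; pred: 3+0-0=3
Steps 9-15: state stable at prey=1, pred=3 (no change)
No extinction within 15 steps

Answer: 16 both-alive 1 3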